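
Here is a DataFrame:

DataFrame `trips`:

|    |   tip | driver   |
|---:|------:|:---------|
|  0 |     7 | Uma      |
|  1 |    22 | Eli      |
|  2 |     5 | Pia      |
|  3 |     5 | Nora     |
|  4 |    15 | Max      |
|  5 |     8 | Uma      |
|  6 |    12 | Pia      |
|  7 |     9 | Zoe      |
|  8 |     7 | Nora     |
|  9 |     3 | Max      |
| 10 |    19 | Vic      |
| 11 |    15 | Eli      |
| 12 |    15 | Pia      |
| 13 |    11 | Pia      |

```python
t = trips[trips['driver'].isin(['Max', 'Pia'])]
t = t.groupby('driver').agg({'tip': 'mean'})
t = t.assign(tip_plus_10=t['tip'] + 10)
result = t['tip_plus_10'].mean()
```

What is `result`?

19.875

filter rows where driver in ['Max', 'Pia']:
    tip driver
2     5    Pia
4    15    Max
6    12    Pia
9     3    Max
12   15    Pia
13   11    Pia
group by driver, mean of tip:
          tip
driver       
Max      9.00
Pia     10.75
add column tip_plus_10 = t['tip'] + 10:
          tip  tip_plus_10
driver                    
Max      9.00        19.00
Pia     10.75        20.75
Reading off the mean of column 'tip_plus_10', we get 19.875.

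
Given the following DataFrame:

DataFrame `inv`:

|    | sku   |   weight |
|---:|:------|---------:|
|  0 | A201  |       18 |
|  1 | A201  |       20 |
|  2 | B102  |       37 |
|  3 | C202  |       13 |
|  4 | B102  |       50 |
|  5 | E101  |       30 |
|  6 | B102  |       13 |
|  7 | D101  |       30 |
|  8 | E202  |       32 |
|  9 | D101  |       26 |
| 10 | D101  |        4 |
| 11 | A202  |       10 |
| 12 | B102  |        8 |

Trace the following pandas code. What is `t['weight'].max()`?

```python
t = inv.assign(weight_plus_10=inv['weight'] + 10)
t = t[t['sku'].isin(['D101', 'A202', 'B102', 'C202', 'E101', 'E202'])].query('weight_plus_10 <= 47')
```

37

add column weight_plus_10 = inv['weight'] + 10:
     sku  weight  weight_plus_10
0   A201      18              28
1   A201      20              30
2   B102      37              47
3   C202      13              23
4   B102      50              60
5   E101      30              40
6   B102      13              23
7   D101      30              40
8   E202      32              42
9   D101      26              36
10  D101       4              14
11  A202      10              20
12  B102       8              18
filter rows where sku in ['D101', 'A202', 'B102', 'C202', 'E101', 'E202']:
     sku  weight  weight_plus_10
2   B102      37              47
3   C202      13              23
4   B102      50              60
5   E101      30              40
6   B102      13              23
7   D101      30              40
8   E202      32              42
9   D101      26              36
10  D101       4              14
11  A202      10              20
12  B102       8              18
filter rows where weight_plus_10 <= 47:
     sku  weight  weight_plus_10
2   B102      37              47
3   C202      13              23
5   E101      30              40
6   B102      13              23
7   D101      30              40
8   E202      32              42
9   D101      26              36
10  D101       4              14
11  A202      10              20
12  B102       8              18
max of column 'weight' → 37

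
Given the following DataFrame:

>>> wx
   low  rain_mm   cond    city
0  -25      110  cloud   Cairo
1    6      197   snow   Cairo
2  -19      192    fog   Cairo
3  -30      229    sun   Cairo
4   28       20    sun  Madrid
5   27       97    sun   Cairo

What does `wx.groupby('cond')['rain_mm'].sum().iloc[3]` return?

group by cond, sum of rain_mm:
cond
cloud    110
fog      192
snow     197
sun      346
Name: rain_mm, dtype: int64

346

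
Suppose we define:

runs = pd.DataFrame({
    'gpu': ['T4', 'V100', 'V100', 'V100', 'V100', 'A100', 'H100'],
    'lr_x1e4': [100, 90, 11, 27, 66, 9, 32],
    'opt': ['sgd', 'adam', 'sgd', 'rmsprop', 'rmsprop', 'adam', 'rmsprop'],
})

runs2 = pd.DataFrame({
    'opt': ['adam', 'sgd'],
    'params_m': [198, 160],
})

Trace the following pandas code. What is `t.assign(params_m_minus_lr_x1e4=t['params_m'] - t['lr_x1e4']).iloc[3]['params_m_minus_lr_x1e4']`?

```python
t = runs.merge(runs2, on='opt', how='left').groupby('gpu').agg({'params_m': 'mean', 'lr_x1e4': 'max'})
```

merge on 'opt' (how='left') → 7 rows:
    gpu  lr_x1e4      opt  params_m
0    T4      100      sgd     160.0
1  V100       90     adam     198.0
2  V100       11      sgd     160.0
3  V100       27  rmsprop       NaN
4  V100       66  rmsprop       NaN
5  A100        9     adam     198.0
6  H100       32  rmsprop       NaN
group by gpu: mean(params_m), max(lr_x1e4):
      params_m  lr_x1e4
gpu                    
A100     198.0        9
H100       NaN       32
T4       160.0      100
V100     179.0       90
add column params_m_minus_lr_x1e4 = t['params_m'] - t['lr_x1e4']:
      params_m  lr_x1e4  params_m_minus_lr_x1e4
gpu                                            
A100     198.0        9                   189.0
H100       NaN       32                     NaN
T4       160.0      100                    60.0
V100     179.0       90                    89.0
So iloc[3]['params_m_minus_lr_x1e4'] = 89.0.

89.0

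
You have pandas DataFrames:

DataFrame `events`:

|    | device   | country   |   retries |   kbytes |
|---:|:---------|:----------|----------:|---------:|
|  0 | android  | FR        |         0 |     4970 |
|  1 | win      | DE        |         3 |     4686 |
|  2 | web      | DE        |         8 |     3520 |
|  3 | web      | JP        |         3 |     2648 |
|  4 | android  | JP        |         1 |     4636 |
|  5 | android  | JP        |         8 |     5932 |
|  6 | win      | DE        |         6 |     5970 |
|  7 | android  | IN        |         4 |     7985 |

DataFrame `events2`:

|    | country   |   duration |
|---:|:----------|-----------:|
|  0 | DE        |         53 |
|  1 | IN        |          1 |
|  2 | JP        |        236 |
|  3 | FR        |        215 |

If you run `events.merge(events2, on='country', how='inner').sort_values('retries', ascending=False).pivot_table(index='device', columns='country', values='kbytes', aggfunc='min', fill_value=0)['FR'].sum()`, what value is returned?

4970

merge on 'country' (how='inner') → 8 rows:
    device country  retries  kbytes  duration
0  android      FR        0    4970       215
1      win      DE        3    4686        53
2      web      DE        8    3520        53
3      web      JP        3    2648       236
4  android      JP        1    4636       236
5  android      JP        8    5932       236
6      win      DE        6    5970        53
7  android      IN        4    7985         1
sort by retries descending:
    device country  retries  kbytes  duration
2      web      DE        8    3520        53
5  android      JP        8    5932       236
6      win      DE        6    5970        53
7  android      IN        4    7985         1
1      win      DE        3    4686        53
3      web      JP        3    2648       236
4  android      JP        1    4636       236
0  android      FR        0    4970       215
pivot: rows=device, cols=country, min(kbytes):
country    DE    FR    IN    JP
device                         
android     0  4970  7985  4636
web      3520     0     0  2648
win      4686     0     0     0
So sum() = 4970.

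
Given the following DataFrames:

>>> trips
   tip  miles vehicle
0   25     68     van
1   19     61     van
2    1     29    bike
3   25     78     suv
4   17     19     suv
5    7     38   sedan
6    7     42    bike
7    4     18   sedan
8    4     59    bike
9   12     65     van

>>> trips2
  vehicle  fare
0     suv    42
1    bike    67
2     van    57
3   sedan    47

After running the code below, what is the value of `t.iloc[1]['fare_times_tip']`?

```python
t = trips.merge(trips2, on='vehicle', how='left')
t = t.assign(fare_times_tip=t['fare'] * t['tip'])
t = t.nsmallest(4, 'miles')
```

merge on 'vehicle' (how='left') → 10 rows:
   tip  miles vehicle  fare
0   25     68     van    57
1   19     61     van    57
2    1     29    bike    67
3   25     78     suv    42
4   17     19     suv    42
5    7     38   sedan    47
6    7     42    bike    67
7    4     18   sedan    47
8    4     59    bike    67
9   12     65     van    57
add column fare_times_tip = t['fare'] * t['tip']:
   tip  miles vehicle  fare  fare_times_tip
0   25     68     van    57            1425
1   19     61     van    57            1083
2    1     29    bike    67              67
3   25     78     suv    42            1050
4   17     19     suv    42             714
5    7     38   sedan    47             329
6    7     42    bike    67             469
7    4     18   sedan    47             188
8    4     59    bike    67             268
9   12     65     van    57             684
take 4 rows with smallest miles:
   tip  miles vehicle  fare  fare_times_tip
7    4     18   sedan    47             188
4   17     19     suv    42             714
2    1     29    bike    67              67
5    7     38   sedan    47             329
So iloc[1]['fare_times_tip'] = 714.

714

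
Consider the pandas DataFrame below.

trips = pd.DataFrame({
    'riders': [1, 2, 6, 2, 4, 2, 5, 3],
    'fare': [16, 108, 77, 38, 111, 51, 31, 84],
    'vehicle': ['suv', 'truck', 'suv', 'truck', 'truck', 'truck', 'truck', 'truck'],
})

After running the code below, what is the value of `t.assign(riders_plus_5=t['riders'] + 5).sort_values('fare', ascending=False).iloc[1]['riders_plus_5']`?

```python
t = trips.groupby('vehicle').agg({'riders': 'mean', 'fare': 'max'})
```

8.5

group by vehicle: mean(riders), max(fare):
         riders  fare
vehicle              
suv         3.5    77
truck       3.0   111
add column riders_plus_5 = t['riders'] + 5:
         riders  fare  riders_plus_5
vehicle                             
suv         3.5    77            8.5
truck       3.0   111            8.0
sort by fare descending:
         riders  fare  riders_plus_5
vehicle                             
truck       3.0   111            8.0
suv         3.5    77            8.5
Hence 8.5.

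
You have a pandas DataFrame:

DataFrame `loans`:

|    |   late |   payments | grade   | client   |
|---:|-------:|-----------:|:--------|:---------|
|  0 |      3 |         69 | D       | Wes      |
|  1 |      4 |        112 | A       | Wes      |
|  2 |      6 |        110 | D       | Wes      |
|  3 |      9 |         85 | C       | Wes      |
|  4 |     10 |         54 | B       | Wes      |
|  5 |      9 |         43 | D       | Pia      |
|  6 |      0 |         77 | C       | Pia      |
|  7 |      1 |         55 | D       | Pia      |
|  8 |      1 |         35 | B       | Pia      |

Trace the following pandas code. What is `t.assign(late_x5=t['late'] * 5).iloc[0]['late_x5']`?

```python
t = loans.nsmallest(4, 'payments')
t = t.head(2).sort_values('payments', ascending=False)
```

take 4 rows with smallest payments:
   late  payments grade client
8     1        35     B    Pia
5     9        43     D    Pia
4    10        54     B    Wes
7     1        55     D    Pia
take first 2 rows:
   late  payments grade client
8     1        35     B    Pia
5     9        43     D    Pia
sort by payments descending:
   late  payments grade client
5     9        43     D    Pia
8     1        35     B    Pia
add column late_x5 = t['late'] * 5:
   late  payments grade client  late_x5
5     9        43     D    Pia       45
8     1        35     B    Pia        5
value at position 0, column 'late_x5' → 45

45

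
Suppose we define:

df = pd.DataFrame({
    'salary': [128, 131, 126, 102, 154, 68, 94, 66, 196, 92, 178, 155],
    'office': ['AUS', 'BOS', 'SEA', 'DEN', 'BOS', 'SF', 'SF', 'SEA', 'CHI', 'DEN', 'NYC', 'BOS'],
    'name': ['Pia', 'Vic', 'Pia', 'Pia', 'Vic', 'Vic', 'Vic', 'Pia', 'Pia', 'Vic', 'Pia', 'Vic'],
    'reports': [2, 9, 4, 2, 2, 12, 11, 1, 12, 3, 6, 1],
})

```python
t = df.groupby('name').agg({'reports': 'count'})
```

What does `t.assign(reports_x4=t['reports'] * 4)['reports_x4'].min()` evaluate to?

group by name, count of reports:
      reports
name         
Pia         6
Vic         6
add column reports_x4 = t['reports'] * 4:
      reports  reports_x4
name                     
Pia         6          24
Vic         6          24
Reading off the min of column 'reports_x4', we get 24.

24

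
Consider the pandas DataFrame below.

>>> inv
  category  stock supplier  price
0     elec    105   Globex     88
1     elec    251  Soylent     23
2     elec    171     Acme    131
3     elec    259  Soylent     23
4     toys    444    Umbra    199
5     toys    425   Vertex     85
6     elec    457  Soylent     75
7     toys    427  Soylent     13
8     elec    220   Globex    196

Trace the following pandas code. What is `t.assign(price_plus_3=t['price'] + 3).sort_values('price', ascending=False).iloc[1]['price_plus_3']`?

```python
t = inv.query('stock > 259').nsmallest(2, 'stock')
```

filter rows where stock > 259:
  category  stock supplier  price
4     toys    444    Umbra    199
5     toys    425   Vertex     85
6     elec    457  Soylent     75
7     toys    427  Soylent     13
take 2 rows with smallest stock:
  category  stock supplier  price
5     toys    425   Vertex     85
7     toys    427  Soylent     13
add column price_plus_3 = t['price'] + 3:
  category  stock supplier  price  price_plus_3
5     toys    425   Vertex     85            88
7     toys    427  Soylent     13            16
sort by price descending:
  category  stock supplier  price  price_plus_3
5     toys    425   Vertex     85            88
7     toys    427  Soylent     13            16

16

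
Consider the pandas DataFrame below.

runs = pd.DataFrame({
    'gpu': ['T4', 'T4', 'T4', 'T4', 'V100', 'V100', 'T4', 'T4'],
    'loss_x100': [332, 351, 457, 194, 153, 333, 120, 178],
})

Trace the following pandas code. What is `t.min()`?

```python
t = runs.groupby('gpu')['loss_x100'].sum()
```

486

group by gpu, sum of loss_x100:
gpu
T4      1632
V100     486
Name: loss_x100, dtype: int64
Reading off the min of the resulting series, we get 486.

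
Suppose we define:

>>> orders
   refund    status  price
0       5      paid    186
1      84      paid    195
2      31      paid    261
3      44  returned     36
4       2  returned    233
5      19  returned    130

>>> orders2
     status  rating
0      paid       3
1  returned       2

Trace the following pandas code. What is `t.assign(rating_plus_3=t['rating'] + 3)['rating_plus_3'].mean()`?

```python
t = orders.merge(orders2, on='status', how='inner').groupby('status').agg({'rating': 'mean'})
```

5.5

merge on 'status' (how='inner') → 6 rows:
   refund    status  price  rating
0       5      paid    186       3
1      84      paid    195       3
2      31      paid    261       3
3      44  returned     36       2
4       2  returned    233       2
5      19  returned    130       2
group by status, mean of rating:
          rating
status          
paid         3.0
returned     2.0
add column rating_plus_3 = t['rating'] + 3:
          rating  rating_plus_3
status                         
paid         3.0            6.0
returned     2.0            5.0
Reading off the mean of column 'rating_plus_3', we get 5.5.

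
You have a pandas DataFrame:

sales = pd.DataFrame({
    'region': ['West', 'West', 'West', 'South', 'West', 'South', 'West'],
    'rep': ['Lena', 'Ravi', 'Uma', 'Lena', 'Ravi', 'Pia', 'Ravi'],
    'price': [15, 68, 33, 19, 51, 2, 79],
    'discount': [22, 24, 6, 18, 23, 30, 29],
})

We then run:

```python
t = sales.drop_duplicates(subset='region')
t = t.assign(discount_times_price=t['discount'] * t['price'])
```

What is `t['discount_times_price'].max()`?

drop duplicate region (keep=first):
  region   rep  price  discount
0   West  Lena     15        22
3  South  Lena     19        18
add column discount_times_price = t['discount'] * t['price']:
  region   rep  price  discount  discount_times_price
0   West  Lena     15        22                   330
3  South  Lena     19        18                   342
Finally, max of column 'discount_times_price' = 342.

342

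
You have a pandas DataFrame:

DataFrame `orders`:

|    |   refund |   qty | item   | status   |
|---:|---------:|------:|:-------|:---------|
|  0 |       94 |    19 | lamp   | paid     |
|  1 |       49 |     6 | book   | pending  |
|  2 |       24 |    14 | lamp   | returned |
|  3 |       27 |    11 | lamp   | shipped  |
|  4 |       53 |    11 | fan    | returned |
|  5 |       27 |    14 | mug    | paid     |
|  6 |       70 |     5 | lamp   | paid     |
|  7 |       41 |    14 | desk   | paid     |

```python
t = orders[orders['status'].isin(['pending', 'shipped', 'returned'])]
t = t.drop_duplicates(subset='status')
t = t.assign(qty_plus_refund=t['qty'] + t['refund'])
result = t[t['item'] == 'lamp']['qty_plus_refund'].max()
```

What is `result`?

filter rows where status in ['pending', 'shipped', 'returned']:
   refund  qty  item    status
1      49    6  book   pending
2      24   14  lamp  returned
3      27   11  lamp   shipped
4      53   11   fan  returned
drop duplicate status (keep=first):
   refund  qty  item    status
1      49    6  book   pending
2      24   14  lamp  returned
3      27   11  lamp   shipped
add column qty_plus_refund = t['qty'] + t['refund']:
   refund  qty  item    status  qty_plus_refund
1      49    6  book   pending               55
2      24   14  lamp  returned               38
3      27   11  lamp   shipped               38
filter rows where item == 'lamp':
   refund  qty  item    status  qty_plus_refund
2      24   14  lamp  returned               38
3      27   11  lamp   shipped               38
Then the max of column 'qty_plus_refund': 38

38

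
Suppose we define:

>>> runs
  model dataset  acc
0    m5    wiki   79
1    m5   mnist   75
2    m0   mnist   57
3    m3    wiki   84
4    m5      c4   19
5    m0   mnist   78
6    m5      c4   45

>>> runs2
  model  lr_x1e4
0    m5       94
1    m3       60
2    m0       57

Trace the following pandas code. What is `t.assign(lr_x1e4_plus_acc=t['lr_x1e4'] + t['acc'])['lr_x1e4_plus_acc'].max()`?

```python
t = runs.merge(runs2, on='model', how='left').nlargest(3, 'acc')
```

merge on 'model' (how='left') → 7 rows:
  model dataset  acc  lr_x1e4
0    m5    wiki   79       94
1    m5   mnist   75       94
2    m0   mnist   57       57
3    m3    wiki   84       60
4    m5      c4   19       94
5    m0   mnist   78       57
6    m5      c4   45       94
take 3 rows with largest acc:
  model dataset  acc  lr_x1e4
3    m3    wiki   84       60
0    m5    wiki   79       94
5    m0   mnist   78       57
add column lr_x1e4_plus_acc = t['lr_x1e4'] + t['acc']:
  model dataset  acc  lr_x1e4  lr_x1e4_plus_acc
3    m3    wiki   84       60               144
0    m5    wiki   79       94               173
5    m0   mnist   78       57               135
Finally, max of column 'lr_x1e4_plus_acc' = 173.

173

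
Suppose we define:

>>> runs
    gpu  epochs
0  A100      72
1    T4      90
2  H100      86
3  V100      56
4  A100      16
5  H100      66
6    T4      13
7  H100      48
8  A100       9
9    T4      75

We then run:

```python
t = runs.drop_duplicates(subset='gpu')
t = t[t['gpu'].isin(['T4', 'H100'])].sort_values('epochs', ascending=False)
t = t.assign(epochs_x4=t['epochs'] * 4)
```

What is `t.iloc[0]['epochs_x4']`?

360

drop duplicate gpu (keep=first):
    gpu  epochs
0  A100      72
1    T4      90
2  H100      86
3  V100      56
filter rows where gpu in ['T4', 'H100']:
    gpu  epochs
1    T4      90
2  H100      86
sort by epochs descending:
    gpu  epochs
1    T4      90
2  H100      86
add column epochs_x4 = t['epochs'] * 4:
    gpu  epochs  epochs_x4
1    T4      90        360
2  H100      86        344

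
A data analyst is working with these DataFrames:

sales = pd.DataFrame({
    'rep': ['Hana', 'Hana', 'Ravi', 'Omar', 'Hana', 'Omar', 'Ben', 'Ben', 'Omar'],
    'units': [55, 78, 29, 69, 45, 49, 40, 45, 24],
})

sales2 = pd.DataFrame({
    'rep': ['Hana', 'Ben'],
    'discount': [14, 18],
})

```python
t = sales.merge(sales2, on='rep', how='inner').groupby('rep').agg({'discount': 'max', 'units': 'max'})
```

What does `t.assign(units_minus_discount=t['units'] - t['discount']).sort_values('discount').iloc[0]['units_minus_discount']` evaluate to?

64

merge on 'rep' (how='inner') → 5 rows:
    rep  units  discount
0  Hana     55        14
1  Hana     78        14
2  Hana     45        14
3   Ben     40        18
4   Ben     45        18
group by rep: max(discount), max(units):
      discount  units
rep                  
Ben         18     45
Hana        14     78
add column units_minus_discount = t['units'] - t['discount']:
      discount  units  units_minus_discount
rep                                        
Ben         18     45                    27
Hana        14     78                    64
sort by discount:
      discount  units  units_minus_discount
rep                                        
Hana        14     78                    64
Ben         18     45                    27
value at position 0, column 'units_minus_discount' → 64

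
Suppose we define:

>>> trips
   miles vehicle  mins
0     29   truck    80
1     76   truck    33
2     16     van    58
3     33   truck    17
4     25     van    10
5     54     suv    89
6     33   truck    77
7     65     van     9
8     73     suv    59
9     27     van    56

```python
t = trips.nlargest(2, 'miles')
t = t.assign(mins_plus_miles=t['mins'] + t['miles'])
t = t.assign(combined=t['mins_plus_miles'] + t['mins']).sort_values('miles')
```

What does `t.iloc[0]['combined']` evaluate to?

take 2 rows with largest miles:
   miles vehicle  mins
1     76   truck    33
8     73     suv    59
add column mins_plus_miles = t['mins'] + t['miles']:
   miles vehicle  mins  mins_plus_miles
1     76   truck    33              109
8     73     suv    59              132
add column combined = t['mins_plus_miles'] + t['mins']:
   miles vehicle  mins  mins_plus_miles  combined
1     76   truck    33              109       142
8     73     suv    59              132       191
sort by miles:
   miles vehicle  mins  mins_plus_miles  combined
8     73     suv    59              132       191
1     76   truck    33              109       142
Hence 191.

191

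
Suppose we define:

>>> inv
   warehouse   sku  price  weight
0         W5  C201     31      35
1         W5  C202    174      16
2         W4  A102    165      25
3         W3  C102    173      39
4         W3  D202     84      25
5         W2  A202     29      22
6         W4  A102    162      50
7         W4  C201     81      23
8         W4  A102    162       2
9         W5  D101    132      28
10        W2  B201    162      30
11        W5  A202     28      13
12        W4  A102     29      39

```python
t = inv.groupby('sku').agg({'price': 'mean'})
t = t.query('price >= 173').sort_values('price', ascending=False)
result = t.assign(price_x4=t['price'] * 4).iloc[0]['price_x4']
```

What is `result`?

group by sku, mean of price:
      price
sku        
A102  129.5
A202   28.5
B201  162.0
C102  173.0
C201   56.0
C202  174.0
D101  132.0
D202   84.0
filter rows where price >= 173:
      price
sku        
C102  173.0
C202  174.0
sort by price descending:
      price
sku        
C202  174.0
C102  173.0
add column price_x4 = t['price'] * 4:
      price  price_x4
sku                  
C202  174.0     696.0
C102  173.0     692.0

696.0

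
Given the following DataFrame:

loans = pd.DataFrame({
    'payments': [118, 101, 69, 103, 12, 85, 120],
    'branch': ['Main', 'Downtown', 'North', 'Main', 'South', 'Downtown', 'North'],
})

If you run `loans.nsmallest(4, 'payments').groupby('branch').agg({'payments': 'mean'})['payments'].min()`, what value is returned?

take 4 rows with smallest payments:
   payments    branch
4        12     South
2        69     North
5        85  Downtown
1       101  Downtown
group by branch, mean of payments:
          payments
branch            
Downtown      93.0
North         69.0
South         12.0
Taking the min of column 'payments' gives 12.0.

12.0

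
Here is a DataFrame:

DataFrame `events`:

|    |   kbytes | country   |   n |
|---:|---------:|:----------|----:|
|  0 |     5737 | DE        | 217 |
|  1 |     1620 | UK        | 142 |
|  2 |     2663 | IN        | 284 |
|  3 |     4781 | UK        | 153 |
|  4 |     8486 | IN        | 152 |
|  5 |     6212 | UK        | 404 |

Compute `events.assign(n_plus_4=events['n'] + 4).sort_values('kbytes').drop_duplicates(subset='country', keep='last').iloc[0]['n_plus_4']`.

221

add column n_plus_4 = events['n'] + 4:
   kbytes country    n  n_plus_4
0    5737      DE  217       221
1    1620      UK  142       146
2    2663      IN  284       288
3    4781      UK  153       157
4    8486      IN  152       156
5    6212      UK  404       408
sort by kbytes:
   kbytes country    n  n_plus_4
1    1620      UK  142       146
2    2663      IN  284       288
3    4781      UK  153       157
0    5737      DE  217       221
5    6212      UK  404       408
4    8486      IN  152       156
drop duplicate country (keep=last):
   kbytes country    n  n_plus_4
0    5737      DE  217       221
5    6212      UK  404       408
4    8486      IN  152       156
Hence 221.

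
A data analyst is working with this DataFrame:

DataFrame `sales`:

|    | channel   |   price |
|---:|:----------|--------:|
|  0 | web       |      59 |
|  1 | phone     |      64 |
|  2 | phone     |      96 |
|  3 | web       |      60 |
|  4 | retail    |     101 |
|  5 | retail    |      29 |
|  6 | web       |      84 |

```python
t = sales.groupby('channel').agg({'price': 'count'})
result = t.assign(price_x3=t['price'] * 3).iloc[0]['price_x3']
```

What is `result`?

group by channel, count of price:
         price
channel       
phone        2
retail       2
web          3
add column price_x3 = t['price'] * 3:
         price  price_x3
channel                 
phone        2         6
retail       2         6
web          3         9
value at position 0, column 'price_x3' → 6

6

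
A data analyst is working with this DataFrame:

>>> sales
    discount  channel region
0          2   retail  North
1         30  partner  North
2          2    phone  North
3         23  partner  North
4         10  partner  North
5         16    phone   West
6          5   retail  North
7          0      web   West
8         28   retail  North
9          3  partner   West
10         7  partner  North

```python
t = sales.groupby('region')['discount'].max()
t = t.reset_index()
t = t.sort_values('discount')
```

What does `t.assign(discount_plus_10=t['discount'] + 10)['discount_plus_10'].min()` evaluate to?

26

group by region, max of discount:
region
North    30
West     16
Name: discount, dtype: int64
reset_index():
  region  discount
0  North        30
1   West        16
sort by discount:
  region  discount
1   West        16
0  North        30
add column discount_plus_10 = t['discount'] + 10:
  region  discount  discount_plus_10
1   West        16                26
0  North        30                40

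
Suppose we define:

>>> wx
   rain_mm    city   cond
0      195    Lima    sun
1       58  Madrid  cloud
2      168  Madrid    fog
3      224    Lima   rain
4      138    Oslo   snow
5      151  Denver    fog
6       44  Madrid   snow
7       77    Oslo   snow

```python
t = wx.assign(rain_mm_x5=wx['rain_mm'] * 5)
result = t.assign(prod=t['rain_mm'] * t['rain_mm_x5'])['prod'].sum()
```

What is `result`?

add column rain_mm_x5 = wx['rain_mm'] * 5:
   rain_mm    city   cond  rain_mm_x5
0      195    Lima    sun         975
1       58  Madrid  cloud         290
2      168  Madrid    fog         840
3      224    Lima   rain        1120
4      138    Oslo   snow         690
5      151  Denver    fog         755
6       44  Madrid   snow         220
7       77    Oslo   snow         385
add column prod = t['rain_mm'] * t['rain_mm_x5']:
   rain_mm    city   cond  rain_mm_x5    prod
0      195    Lima    sun         975  190125
1       58  Madrid  cloud         290   16820
2      168  Madrid    fog         840  141120
3      224    Lima   rain        1120  250880
4      138    Oslo   snow         690   95220
5      151  Denver    fog         755  114005
6       44  Madrid   snow         220    9680
7       77    Oslo   snow         385   29645

847495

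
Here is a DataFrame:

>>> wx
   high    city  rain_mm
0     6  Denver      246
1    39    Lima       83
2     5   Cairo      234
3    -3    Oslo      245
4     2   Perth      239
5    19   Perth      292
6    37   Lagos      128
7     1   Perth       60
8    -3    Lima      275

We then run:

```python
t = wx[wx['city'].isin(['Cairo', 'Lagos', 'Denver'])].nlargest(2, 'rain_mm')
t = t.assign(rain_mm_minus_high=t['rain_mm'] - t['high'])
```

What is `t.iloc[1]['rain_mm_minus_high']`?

229

filter rows where city in ['Cairo', 'Lagos', 'Denver']:
   high    city  rain_mm
0     6  Denver      246
2     5   Cairo      234
6    37   Lagos      128
take 2 rows with largest rain_mm:
   high    city  rain_mm
0     6  Denver      246
2     5   Cairo      234
add column rain_mm_minus_high = t['rain_mm'] - t['high']:
   high    city  rain_mm  rain_mm_minus_high
0     6  Denver      246                 240
2     5   Cairo      234                 229
Taking the value at position 1, column 'rain_mm_minus_high' gives 229.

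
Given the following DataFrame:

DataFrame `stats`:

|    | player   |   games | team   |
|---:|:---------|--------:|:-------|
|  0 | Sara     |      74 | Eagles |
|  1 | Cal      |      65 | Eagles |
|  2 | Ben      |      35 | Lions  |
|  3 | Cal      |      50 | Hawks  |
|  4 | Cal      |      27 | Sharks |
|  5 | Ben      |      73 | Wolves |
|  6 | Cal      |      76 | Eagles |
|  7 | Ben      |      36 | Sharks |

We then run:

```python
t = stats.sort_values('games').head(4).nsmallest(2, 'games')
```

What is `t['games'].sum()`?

62

sort by games:
  player  games    team
4    Cal     27  Sharks
2    Ben     35   Lions
7    Ben     36  Sharks
3    Cal     50   Hawks
1    Cal     65  Eagles
5    Ben     73  Wolves
0   Sara     74  Eagles
6    Cal     76  Eagles
take first 4 rows:
  player  games    team
4    Cal     27  Sharks
2    Ben     35   Lions
7    Ben     36  Sharks
3    Cal     50   Hawks
take 2 rows with smallest games:
  player  games    team
4    Cal     27  Sharks
2    Ben     35   Lions
Finally, sum of column 'games' = 62.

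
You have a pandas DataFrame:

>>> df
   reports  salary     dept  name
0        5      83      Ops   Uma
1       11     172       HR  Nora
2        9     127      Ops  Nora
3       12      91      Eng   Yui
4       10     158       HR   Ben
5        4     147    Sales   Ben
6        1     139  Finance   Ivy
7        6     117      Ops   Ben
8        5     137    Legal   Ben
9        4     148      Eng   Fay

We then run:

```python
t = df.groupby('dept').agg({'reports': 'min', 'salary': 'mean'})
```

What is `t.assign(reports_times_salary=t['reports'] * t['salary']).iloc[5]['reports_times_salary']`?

588.0

group by dept: min(reports), mean(salary):
         reports  salary
dept                    
Eng            4   119.5
Finance        1   139.0
HR            10   165.0
Legal          5   137.0
Ops            5   109.0
Sales          4   147.0
add column reports_times_salary = t['reports'] * t['salary']:
         reports  salary  reports_times_salary
dept                                          
Eng            4   119.5                 478.0
Finance        1   139.0                 139.0
HR            10   165.0                1650.0
Legal          5   137.0                 685.0
Ops            5   109.0                 545.0
Sales          4   147.0                 588.0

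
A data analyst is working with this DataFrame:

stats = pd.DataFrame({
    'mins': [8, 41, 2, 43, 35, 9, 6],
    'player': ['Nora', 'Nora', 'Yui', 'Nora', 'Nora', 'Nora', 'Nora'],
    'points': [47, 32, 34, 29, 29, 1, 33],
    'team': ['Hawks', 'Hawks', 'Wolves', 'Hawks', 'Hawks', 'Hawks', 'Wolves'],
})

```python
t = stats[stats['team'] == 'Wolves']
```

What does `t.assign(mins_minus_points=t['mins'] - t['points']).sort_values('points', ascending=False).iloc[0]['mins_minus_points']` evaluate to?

-32

filter rows where team == 'Wolves':
   mins player  points    team
2     2    Yui      34  Wolves
6     6   Nora      33  Wolves
add column mins_minus_points = t['mins'] - t['points']:
   mins player  points    team  mins_minus_points
2     2    Yui      34  Wolves                -32
6     6   Nora      33  Wolves                -27
sort by points descending:
   mins player  points    team  mins_minus_points
2     2    Yui      34  Wolves                -32
6     6   Nora      33  Wolves                -27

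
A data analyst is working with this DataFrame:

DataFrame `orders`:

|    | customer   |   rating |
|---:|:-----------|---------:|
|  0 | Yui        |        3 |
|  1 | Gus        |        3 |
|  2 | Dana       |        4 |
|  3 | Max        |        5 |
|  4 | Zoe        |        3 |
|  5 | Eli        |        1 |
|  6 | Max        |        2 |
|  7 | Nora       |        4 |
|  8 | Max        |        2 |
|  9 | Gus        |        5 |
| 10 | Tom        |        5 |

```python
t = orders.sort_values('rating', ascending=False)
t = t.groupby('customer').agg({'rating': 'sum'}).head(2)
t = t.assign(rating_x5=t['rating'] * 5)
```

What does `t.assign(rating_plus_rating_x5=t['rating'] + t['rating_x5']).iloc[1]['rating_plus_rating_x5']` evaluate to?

sort by rating descending:
   customer  rating
3       Max       5
9       Gus       5
10      Tom       5
2      Dana       4
7      Nora       4
0       Yui       3
1       Gus       3
4       Zoe       3
6       Max       2
8       Max       2
5       Eli       1
group by customer, sum of rating:
          rating
customer        
Dana           4
Eli            1
Gus            8
Max            9
Nora           4
Tom            5
Yui            3
Zoe            3
take first 2 rows:
          rating
customer        
Dana           4
Eli            1
add column rating_x5 = t['rating'] * 5:
          rating  rating_x5
customer                   
Dana           4         20
Eli            1          5
add column rating_plus_rating_x5 = t['rating'] + t['rating_x5']:
          rating  rating_x5  rating_plus_rating_x5
customer                                          
Dana           4         20                     24
Eli            1          5                      6

6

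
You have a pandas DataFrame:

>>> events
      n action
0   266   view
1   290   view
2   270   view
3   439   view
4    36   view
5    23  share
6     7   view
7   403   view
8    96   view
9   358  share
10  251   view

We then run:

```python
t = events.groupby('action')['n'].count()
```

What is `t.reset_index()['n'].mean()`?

5.5

group by action, count of n:
action
share    2
view     9
Name: n, dtype: int64
reset_index():
  action  n
0  share  2
1   view  9
Taking the mean of column 'n' gives 5.5.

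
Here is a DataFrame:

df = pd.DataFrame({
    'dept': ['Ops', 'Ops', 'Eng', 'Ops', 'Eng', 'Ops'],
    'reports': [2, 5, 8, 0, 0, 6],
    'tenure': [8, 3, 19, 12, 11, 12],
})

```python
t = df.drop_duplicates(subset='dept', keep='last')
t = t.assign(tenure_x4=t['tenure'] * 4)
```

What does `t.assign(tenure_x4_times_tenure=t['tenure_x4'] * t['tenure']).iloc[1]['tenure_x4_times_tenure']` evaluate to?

drop duplicate dept (keep=last):
  dept  reports  tenure
4  Eng        0      11
5  Ops        6      12
add column tenure_x4 = t['tenure'] * 4:
  dept  reports  tenure  tenure_x4
4  Eng        0      11         44
5  Ops        6      12         48
add column tenure_x4_times_tenure = t['tenure_x4'] * t['tenure']:
  dept  reports  tenure  tenure_x4  tenure_x4_times_tenure
4  Eng        0      11         44                     484
5  Ops        6      12         48                     576
Hence 576.

576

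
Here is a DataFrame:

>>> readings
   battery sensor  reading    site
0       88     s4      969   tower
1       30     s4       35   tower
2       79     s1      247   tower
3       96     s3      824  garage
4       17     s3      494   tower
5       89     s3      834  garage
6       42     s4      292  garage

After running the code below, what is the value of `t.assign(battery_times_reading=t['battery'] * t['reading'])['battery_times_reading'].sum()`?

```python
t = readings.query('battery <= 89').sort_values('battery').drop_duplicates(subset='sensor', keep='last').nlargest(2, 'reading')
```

filter rows where battery <= 89:
   battery sensor  reading    site
0       88     s4      969   tower
1       30     s4       35   tower
2       79     s1      247   tower
4       17     s3      494   tower
5       89     s3      834  garage
6       42     s4      292  garage
sort by battery:
   battery sensor  reading    site
4       17     s3      494   tower
1       30     s4       35   tower
6       42     s4      292  garage
2       79     s1      247   tower
0       88     s4      969   tower
5       89     s3      834  garage
drop duplicate sensor (keep=last):
   battery sensor  reading    site
2       79     s1      247   tower
0       88     s4      969   tower
5       89     s3      834  garage
take 2 rows with largest reading:
   battery sensor  reading    site
0       88     s4      969   tower
5       89     s3      834  garage
add column battery_times_reading = t['battery'] * t['reading']:
   battery sensor  reading    site  battery_times_reading
0       88     s4      969   tower                  85272
5       89     s3      834  garage                  74226

159498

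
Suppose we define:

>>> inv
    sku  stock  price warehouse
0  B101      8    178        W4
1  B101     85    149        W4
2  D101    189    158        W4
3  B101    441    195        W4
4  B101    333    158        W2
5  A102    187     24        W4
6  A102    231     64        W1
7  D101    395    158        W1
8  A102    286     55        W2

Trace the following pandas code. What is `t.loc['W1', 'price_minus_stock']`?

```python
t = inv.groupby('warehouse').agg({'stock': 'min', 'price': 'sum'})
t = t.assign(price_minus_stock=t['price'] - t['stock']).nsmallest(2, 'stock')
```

group by warehouse: min(stock), sum(price):
           stock  price
warehouse              
W1           231    222
W2           286    213
W4             8    704
add column price_minus_stock = t['price'] - t['stock']:
           stock  price  price_minus_stock
warehouse                                 
W1           231    222                 -9
W2           286    213                -73
W4             8    704                696
take 2 rows with smallest stock:
           stock  price  price_minus_stock
warehouse                                 
W4             8    704                696
W1           231    222                 -9
Reading off the value at row 'W1', column 'price_minus_stock', we get -9.

-9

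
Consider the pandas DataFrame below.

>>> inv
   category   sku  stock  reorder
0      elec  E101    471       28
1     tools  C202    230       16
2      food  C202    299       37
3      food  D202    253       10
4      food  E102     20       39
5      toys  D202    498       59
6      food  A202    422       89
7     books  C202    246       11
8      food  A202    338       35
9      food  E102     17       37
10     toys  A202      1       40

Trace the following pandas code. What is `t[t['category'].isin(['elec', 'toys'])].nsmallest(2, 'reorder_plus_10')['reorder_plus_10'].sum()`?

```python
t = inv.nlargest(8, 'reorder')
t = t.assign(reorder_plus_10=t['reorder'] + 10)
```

88

take 8 rows with largest reorder:
   category   sku  stock  reorder
6      food  A202    422       89
5      toys  D202    498       59
10     toys  A202      1       40
4      food  E102     20       39
2      food  C202    299       37
9      food  E102     17       37
8      food  A202    338       35
0      elec  E101    471       28
add column reorder_plus_10 = t['reorder'] + 10:
   category   sku  stock  reorder  reorder_plus_10
6      food  A202    422       89               99
5      toys  D202    498       59               69
10     toys  A202      1       40               50
4      food  E102     20       39               49
2      food  C202    299       37               47
9      food  E102     17       37               47
8      food  A202    338       35               45
0      elec  E101    471       28               38
filter rows where category in ['elec', 'toys']:
   category   sku  stock  reorder  reorder_plus_10
5      toys  D202    498       59               69
10     toys  A202      1       40               50
0      elec  E101    471       28               38
take 2 rows with smallest reorder_plus_10:
   category   sku  stock  reorder  reorder_plus_10
0      elec  E101    471       28               38
10     toys  A202      1       40               50
So sum() = 88.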